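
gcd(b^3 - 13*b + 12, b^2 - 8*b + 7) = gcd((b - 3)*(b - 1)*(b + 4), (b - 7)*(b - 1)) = b - 1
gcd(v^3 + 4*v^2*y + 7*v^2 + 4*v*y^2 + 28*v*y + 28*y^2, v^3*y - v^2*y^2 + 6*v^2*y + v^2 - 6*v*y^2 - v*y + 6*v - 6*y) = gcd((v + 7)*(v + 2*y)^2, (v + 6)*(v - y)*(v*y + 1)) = 1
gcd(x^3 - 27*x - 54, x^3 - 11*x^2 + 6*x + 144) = x^2 - 3*x - 18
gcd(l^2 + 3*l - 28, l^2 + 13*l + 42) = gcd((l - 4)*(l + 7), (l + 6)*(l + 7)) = l + 7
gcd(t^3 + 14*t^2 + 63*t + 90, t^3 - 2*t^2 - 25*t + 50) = t + 5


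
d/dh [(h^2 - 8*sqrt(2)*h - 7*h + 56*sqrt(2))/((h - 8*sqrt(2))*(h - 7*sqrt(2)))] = 7*(-sqrt(2)*h^2 + h^2 - 16*sqrt(2)*h + 32*h - 128*sqrt(2) + 128)/(h^4 - 30*sqrt(2)*h^3 + 674*h^2 - 3360*sqrt(2)*h + 12544)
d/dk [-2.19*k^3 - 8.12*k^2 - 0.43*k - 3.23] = -6.57*k^2 - 16.24*k - 0.43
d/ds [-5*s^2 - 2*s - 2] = -10*s - 2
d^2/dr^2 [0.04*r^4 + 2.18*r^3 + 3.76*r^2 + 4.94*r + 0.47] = 0.48*r^2 + 13.08*r + 7.52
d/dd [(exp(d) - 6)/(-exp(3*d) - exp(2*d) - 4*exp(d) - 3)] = ((exp(d) - 6)*(3*exp(2*d) + 2*exp(d) + 4) - exp(3*d) - exp(2*d) - 4*exp(d) - 3)*exp(d)/(exp(3*d) + exp(2*d) + 4*exp(d) + 3)^2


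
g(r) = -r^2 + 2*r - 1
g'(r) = 2 - 2*r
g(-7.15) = -66.42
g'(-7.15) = 16.30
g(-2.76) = -14.14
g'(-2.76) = 7.52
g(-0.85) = -3.42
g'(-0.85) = 3.70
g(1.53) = -0.28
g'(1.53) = -1.06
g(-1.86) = -8.18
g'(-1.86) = 5.72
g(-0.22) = -1.49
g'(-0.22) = 2.44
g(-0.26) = -1.59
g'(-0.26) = 2.52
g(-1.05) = -4.20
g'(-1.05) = 4.10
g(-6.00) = -49.00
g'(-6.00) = 14.00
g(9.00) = -64.00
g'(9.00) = -16.00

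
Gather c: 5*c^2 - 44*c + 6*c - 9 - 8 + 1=5*c^2 - 38*c - 16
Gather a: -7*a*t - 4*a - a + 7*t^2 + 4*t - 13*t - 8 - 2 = a*(-7*t - 5) + 7*t^2 - 9*t - 10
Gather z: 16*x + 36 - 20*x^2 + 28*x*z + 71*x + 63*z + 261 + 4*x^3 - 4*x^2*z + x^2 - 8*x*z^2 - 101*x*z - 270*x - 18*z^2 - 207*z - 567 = 4*x^3 - 19*x^2 - 183*x + z^2*(-8*x - 18) + z*(-4*x^2 - 73*x - 144) - 270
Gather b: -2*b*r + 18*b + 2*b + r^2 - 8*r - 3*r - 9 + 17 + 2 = b*(20 - 2*r) + r^2 - 11*r + 10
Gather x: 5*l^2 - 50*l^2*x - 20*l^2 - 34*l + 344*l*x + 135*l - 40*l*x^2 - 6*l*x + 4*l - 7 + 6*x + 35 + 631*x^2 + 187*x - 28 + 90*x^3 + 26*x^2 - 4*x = -15*l^2 + 105*l + 90*x^3 + x^2*(657 - 40*l) + x*(-50*l^2 + 338*l + 189)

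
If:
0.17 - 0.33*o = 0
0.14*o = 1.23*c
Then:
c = 0.06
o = 0.52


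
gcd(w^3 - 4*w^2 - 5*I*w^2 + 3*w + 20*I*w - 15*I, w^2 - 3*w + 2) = w - 1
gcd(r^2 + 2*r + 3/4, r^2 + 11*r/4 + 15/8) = r + 3/2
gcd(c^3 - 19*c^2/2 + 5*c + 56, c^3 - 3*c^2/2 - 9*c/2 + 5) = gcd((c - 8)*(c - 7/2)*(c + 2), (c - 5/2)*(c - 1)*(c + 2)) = c + 2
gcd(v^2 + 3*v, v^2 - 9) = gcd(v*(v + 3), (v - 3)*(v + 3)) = v + 3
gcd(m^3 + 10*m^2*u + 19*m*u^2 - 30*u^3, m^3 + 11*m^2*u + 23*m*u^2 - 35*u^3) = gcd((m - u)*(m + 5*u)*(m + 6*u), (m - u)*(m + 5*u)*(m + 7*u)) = -m^2 - 4*m*u + 5*u^2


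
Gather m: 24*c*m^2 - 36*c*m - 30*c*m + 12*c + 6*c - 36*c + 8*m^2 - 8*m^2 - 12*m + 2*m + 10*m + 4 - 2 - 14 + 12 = 24*c*m^2 - 66*c*m - 18*c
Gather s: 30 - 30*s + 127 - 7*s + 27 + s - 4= 180 - 36*s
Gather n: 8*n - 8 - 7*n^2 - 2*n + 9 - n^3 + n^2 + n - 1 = -n^3 - 6*n^2 + 7*n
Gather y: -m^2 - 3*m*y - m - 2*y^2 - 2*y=-m^2 - m - 2*y^2 + y*(-3*m - 2)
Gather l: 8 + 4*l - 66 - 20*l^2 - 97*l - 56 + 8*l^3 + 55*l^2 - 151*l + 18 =8*l^3 + 35*l^2 - 244*l - 96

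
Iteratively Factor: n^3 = (n)*(n^2) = n^2*(n)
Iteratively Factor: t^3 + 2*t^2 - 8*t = (t - 2)*(t^2 + 4*t) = t*(t - 2)*(t + 4)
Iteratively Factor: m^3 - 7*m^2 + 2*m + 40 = (m - 4)*(m^2 - 3*m - 10) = (m - 5)*(m - 4)*(m + 2)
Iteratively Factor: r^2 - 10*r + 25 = (r - 5)*(r - 5)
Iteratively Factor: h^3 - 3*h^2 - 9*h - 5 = (h + 1)*(h^2 - 4*h - 5) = (h - 5)*(h + 1)*(h + 1)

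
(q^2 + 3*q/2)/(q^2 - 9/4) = 2*q/(2*q - 3)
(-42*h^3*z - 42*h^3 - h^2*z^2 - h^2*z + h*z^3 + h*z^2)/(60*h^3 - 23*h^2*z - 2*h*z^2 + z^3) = h*(-42*h^2*z - 42*h^2 - h*z^2 - h*z + z^3 + z^2)/(60*h^3 - 23*h^2*z - 2*h*z^2 + z^3)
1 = 1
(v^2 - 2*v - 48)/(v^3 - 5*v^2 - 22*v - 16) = (v + 6)/(v^2 + 3*v + 2)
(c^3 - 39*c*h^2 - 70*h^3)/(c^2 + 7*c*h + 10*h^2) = c - 7*h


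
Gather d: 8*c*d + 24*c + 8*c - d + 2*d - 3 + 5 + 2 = 32*c + d*(8*c + 1) + 4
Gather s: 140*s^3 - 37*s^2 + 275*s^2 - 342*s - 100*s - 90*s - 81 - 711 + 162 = 140*s^3 + 238*s^2 - 532*s - 630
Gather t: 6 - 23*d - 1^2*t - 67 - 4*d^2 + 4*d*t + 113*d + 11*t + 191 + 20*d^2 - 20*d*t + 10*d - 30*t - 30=16*d^2 + 100*d + t*(-16*d - 20) + 100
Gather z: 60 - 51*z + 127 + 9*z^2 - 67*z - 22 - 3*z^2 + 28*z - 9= 6*z^2 - 90*z + 156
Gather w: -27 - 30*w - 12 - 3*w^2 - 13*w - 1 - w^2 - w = -4*w^2 - 44*w - 40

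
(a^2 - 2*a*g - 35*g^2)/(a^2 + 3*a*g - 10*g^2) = (a - 7*g)/(a - 2*g)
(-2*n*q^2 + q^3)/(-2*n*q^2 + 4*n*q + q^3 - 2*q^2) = q/(q - 2)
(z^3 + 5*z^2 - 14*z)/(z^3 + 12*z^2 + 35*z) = (z - 2)/(z + 5)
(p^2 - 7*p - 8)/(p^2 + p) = (p - 8)/p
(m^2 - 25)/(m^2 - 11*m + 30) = (m + 5)/(m - 6)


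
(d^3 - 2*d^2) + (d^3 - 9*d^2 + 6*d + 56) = 2*d^3 - 11*d^2 + 6*d + 56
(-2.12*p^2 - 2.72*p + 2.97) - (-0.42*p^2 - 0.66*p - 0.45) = -1.7*p^2 - 2.06*p + 3.42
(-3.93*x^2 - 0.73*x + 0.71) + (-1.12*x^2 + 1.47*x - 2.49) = -5.05*x^2 + 0.74*x - 1.78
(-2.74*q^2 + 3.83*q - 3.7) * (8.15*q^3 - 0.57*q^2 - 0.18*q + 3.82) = -22.331*q^5 + 32.7763*q^4 - 31.8449*q^3 - 9.0472*q^2 + 15.2966*q - 14.134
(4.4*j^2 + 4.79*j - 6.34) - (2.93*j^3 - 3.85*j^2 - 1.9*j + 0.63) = -2.93*j^3 + 8.25*j^2 + 6.69*j - 6.97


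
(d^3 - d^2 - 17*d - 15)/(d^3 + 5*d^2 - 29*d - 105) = (d + 1)/(d + 7)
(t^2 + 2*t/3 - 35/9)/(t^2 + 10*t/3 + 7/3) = (t - 5/3)/(t + 1)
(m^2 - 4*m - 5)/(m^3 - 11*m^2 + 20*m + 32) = (m - 5)/(m^2 - 12*m + 32)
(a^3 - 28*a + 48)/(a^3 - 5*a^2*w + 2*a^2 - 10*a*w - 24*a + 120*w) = (2 - a)/(-a + 5*w)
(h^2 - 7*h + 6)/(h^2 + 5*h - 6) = (h - 6)/(h + 6)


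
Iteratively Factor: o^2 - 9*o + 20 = (o - 4)*(o - 5)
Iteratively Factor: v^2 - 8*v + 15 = (v - 3)*(v - 5)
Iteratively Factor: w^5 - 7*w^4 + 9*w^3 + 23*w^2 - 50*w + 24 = (w - 1)*(w^4 - 6*w^3 + 3*w^2 + 26*w - 24) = (w - 1)*(w + 2)*(w^3 - 8*w^2 + 19*w - 12) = (w - 3)*(w - 1)*(w + 2)*(w^2 - 5*w + 4) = (w - 3)*(w - 1)^2*(w + 2)*(w - 4)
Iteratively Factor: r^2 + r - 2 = (r - 1)*(r + 2)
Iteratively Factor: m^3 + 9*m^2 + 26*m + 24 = (m + 2)*(m^2 + 7*m + 12) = (m + 2)*(m + 3)*(m + 4)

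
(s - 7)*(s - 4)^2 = s^3 - 15*s^2 + 72*s - 112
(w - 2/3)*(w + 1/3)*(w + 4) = w^3 + 11*w^2/3 - 14*w/9 - 8/9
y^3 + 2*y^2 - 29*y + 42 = (y - 3)*(y - 2)*(y + 7)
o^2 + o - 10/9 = (o - 2/3)*(o + 5/3)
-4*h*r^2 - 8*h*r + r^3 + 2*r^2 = r*(-4*h + r)*(r + 2)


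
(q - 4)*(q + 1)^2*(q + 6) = q^4 + 4*q^3 - 19*q^2 - 46*q - 24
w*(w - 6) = w^2 - 6*w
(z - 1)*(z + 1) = z^2 - 1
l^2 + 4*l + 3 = (l + 1)*(l + 3)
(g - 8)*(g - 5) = g^2 - 13*g + 40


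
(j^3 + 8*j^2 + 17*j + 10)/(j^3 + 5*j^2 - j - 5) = (j + 2)/(j - 1)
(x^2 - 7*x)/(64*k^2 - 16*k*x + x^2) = x*(x - 7)/(64*k^2 - 16*k*x + x^2)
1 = 1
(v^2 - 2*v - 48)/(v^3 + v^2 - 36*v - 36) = (v - 8)/(v^2 - 5*v - 6)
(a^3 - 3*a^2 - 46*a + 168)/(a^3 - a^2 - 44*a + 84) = (a - 4)/(a - 2)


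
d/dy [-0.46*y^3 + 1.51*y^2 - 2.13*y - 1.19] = -1.38*y^2 + 3.02*y - 2.13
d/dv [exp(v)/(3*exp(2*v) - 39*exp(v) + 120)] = (40 - exp(2*v))*exp(v)/(3*(exp(4*v) - 26*exp(3*v) + 249*exp(2*v) - 1040*exp(v) + 1600))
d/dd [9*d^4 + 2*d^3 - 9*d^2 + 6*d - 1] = 36*d^3 + 6*d^2 - 18*d + 6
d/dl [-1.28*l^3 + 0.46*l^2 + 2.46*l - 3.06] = -3.84*l^2 + 0.92*l + 2.46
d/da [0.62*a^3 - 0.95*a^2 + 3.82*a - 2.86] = 1.86*a^2 - 1.9*a + 3.82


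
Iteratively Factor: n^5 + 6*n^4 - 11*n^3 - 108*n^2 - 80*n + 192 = (n - 1)*(n^4 + 7*n^3 - 4*n^2 - 112*n - 192) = (n - 1)*(n + 3)*(n^3 + 4*n^2 - 16*n - 64) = (n - 1)*(n + 3)*(n + 4)*(n^2 - 16) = (n - 4)*(n - 1)*(n + 3)*(n + 4)*(n + 4)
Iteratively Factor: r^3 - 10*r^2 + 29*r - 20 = (r - 1)*(r^2 - 9*r + 20) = (r - 4)*(r - 1)*(r - 5)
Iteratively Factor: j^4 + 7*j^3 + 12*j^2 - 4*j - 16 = (j + 2)*(j^3 + 5*j^2 + 2*j - 8) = (j - 1)*(j + 2)*(j^2 + 6*j + 8) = (j - 1)*(j + 2)^2*(j + 4)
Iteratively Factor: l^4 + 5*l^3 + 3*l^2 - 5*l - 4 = (l + 4)*(l^3 + l^2 - l - 1) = (l + 1)*(l + 4)*(l^2 - 1) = (l - 1)*(l + 1)*(l + 4)*(l + 1)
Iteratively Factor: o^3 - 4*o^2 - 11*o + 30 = (o + 3)*(o^2 - 7*o + 10) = (o - 2)*(o + 3)*(o - 5)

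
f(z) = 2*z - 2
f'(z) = 2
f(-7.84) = -17.68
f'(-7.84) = 2.00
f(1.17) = 0.34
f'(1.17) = 2.00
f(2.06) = 2.12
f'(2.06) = 2.00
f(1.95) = 1.90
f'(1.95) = 2.00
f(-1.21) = -4.42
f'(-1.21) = 2.00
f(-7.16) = -16.32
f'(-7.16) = 2.00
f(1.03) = 0.06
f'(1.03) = 2.00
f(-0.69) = -3.38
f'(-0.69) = 2.00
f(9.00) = 16.00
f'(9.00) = 2.00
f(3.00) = 4.00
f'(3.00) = 2.00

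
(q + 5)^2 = q^2 + 10*q + 25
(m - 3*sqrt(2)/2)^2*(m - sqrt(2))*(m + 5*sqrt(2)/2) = m^4 - 3*sqrt(2)*m^3/2 - 19*m^2/2 + 87*sqrt(2)*m/4 - 45/2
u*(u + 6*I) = u^2 + 6*I*u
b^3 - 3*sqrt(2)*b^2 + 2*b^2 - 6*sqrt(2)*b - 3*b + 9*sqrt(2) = (b - 1)*(b + 3)*(b - 3*sqrt(2))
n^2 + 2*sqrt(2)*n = n*(n + 2*sqrt(2))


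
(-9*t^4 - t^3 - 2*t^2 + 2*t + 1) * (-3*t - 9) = 27*t^5 + 84*t^4 + 15*t^3 + 12*t^2 - 21*t - 9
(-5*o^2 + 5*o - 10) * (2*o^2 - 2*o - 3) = -10*o^4 + 20*o^3 - 15*o^2 + 5*o + 30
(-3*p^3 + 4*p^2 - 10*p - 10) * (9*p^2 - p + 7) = -27*p^5 + 39*p^4 - 115*p^3 - 52*p^2 - 60*p - 70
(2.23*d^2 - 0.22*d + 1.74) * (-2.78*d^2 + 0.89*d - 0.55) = -6.1994*d^4 + 2.5963*d^3 - 6.2595*d^2 + 1.6696*d - 0.957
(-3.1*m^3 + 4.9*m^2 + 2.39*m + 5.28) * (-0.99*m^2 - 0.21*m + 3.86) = 3.069*m^5 - 4.2*m^4 - 15.3611*m^3 + 13.1849*m^2 + 8.1166*m + 20.3808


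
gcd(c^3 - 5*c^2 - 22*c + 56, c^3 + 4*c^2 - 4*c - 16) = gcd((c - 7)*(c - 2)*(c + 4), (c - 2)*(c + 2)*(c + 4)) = c^2 + 2*c - 8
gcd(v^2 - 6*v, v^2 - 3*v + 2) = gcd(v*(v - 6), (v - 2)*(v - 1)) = 1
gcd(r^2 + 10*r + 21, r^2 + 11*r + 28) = r + 7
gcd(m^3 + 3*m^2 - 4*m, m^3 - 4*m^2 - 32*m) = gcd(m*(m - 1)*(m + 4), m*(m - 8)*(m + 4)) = m^2 + 4*m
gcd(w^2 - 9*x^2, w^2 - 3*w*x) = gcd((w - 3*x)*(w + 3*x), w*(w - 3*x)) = -w + 3*x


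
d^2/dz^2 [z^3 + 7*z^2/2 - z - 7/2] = 6*z + 7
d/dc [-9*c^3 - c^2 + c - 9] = -27*c^2 - 2*c + 1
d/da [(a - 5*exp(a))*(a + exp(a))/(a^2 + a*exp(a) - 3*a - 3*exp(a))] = (-5*a*exp(a) + 20*exp(a) - 3)/(a^2 - 6*a + 9)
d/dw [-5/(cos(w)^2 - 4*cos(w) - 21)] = 10*(2 - cos(w))*sin(w)/(sin(w)^2 + 4*cos(w) + 20)^2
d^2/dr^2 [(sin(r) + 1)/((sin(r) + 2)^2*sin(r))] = (-4*sin(r)^2 - 5*sin(r) - 2 + 8/sin(r) + 16/sin(r)^2 + 8/sin(r)^3)/(sin(r) + 2)^4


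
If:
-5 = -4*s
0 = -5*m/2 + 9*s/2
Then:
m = 9/4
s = 5/4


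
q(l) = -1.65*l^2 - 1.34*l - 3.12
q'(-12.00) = 38.26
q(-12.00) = -224.64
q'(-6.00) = 18.46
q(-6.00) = -54.48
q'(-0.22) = -0.61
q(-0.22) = -2.91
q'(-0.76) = 1.17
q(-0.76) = -3.05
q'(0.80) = -3.98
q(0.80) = -5.25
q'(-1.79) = 4.57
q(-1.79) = -6.01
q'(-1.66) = 4.14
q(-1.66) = -5.44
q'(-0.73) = 1.07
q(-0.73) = -3.02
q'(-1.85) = 4.76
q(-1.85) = -6.29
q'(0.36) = -2.53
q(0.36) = -3.82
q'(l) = -3.3*l - 1.34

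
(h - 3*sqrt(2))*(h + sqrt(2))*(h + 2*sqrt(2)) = h^3 - 14*h - 12*sqrt(2)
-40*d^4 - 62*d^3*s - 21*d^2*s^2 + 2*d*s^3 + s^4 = (-5*d + s)*(d + s)*(2*d + s)*(4*d + s)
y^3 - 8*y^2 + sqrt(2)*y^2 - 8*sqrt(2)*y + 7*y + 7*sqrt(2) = (y - 7)*(y - 1)*(y + sqrt(2))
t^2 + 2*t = t*(t + 2)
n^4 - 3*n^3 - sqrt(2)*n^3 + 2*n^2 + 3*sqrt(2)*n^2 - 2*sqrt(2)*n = n*(n - 2)*(n - 1)*(n - sqrt(2))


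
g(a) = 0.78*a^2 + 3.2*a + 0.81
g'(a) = 1.56*a + 3.2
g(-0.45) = -0.47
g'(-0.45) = 2.50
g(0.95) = 4.55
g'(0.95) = 4.68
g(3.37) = 20.45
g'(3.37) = 8.46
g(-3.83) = -0.00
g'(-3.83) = -2.77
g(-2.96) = -1.83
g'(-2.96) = -1.42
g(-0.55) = -0.71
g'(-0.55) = 2.34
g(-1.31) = -2.04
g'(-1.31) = 1.16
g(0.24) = 1.62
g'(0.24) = 3.57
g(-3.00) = -1.77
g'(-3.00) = -1.48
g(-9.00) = 35.19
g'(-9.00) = -10.84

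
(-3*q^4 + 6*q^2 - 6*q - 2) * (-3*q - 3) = 9*q^5 + 9*q^4 - 18*q^3 + 24*q + 6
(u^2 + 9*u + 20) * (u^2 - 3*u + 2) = u^4 + 6*u^3 - 5*u^2 - 42*u + 40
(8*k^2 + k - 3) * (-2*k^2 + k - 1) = -16*k^4 + 6*k^3 - k^2 - 4*k + 3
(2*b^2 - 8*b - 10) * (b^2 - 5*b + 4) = 2*b^4 - 18*b^3 + 38*b^2 + 18*b - 40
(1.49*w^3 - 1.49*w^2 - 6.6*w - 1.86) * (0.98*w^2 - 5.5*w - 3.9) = 1.4602*w^5 - 9.6552*w^4 - 4.084*w^3 + 40.2882*w^2 + 35.97*w + 7.254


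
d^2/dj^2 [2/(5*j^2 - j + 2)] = 4*(-25*j^2 + 5*j + (10*j - 1)^2 - 10)/(5*j^2 - j + 2)^3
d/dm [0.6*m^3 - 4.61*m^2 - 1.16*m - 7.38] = 1.8*m^2 - 9.22*m - 1.16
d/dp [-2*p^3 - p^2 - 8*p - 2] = -6*p^2 - 2*p - 8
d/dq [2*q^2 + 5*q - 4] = 4*q + 5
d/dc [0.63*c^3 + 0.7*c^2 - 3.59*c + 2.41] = 1.89*c^2 + 1.4*c - 3.59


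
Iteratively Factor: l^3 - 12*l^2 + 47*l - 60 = (l - 3)*(l^2 - 9*l + 20) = (l - 5)*(l - 3)*(l - 4)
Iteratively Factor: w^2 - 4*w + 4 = (w - 2)*(w - 2)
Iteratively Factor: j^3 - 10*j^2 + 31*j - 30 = (j - 2)*(j^2 - 8*j + 15) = (j - 5)*(j - 2)*(j - 3)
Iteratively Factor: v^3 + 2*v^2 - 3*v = (v)*(v^2 + 2*v - 3) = v*(v - 1)*(v + 3)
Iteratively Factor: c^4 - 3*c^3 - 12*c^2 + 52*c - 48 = (c + 4)*(c^3 - 7*c^2 + 16*c - 12) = (c - 3)*(c + 4)*(c^2 - 4*c + 4) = (c - 3)*(c - 2)*(c + 4)*(c - 2)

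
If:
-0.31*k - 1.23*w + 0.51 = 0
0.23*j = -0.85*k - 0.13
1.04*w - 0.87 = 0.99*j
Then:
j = -0.43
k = -0.04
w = 0.42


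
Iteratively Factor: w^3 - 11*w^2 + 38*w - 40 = (w - 4)*(w^2 - 7*w + 10) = (w - 4)*(w - 2)*(w - 5)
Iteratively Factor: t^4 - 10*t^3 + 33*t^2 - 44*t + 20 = (t - 2)*(t^3 - 8*t^2 + 17*t - 10) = (t - 2)*(t - 1)*(t^2 - 7*t + 10) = (t - 2)^2*(t - 1)*(t - 5)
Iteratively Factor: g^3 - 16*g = (g)*(g^2 - 16) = g*(g + 4)*(g - 4)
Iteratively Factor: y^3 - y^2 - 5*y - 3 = (y + 1)*(y^2 - 2*y - 3) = (y - 3)*(y + 1)*(y + 1)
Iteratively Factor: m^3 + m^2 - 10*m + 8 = (m - 1)*(m^2 + 2*m - 8) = (m - 1)*(m + 4)*(m - 2)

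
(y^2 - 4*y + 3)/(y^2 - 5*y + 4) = (y - 3)/(y - 4)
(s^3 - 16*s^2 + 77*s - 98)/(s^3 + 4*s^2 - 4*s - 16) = (s^2 - 14*s + 49)/(s^2 + 6*s + 8)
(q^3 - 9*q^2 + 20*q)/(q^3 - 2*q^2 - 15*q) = (q - 4)/(q + 3)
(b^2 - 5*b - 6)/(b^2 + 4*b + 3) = (b - 6)/(b + 3)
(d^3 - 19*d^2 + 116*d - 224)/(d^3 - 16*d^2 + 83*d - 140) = (d - 8)/(d - 5)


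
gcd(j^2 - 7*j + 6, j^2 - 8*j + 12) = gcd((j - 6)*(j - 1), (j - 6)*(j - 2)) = j - 6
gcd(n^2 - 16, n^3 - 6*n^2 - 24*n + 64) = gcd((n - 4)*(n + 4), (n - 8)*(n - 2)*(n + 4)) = n + 4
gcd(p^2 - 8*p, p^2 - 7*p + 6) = 1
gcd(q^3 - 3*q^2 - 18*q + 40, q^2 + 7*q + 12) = q + 4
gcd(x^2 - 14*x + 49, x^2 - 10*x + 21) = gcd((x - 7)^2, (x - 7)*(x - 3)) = x - 7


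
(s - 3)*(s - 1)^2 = s^3 - 5*s^2 + 7*s - 3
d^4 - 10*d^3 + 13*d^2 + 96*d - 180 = (d - 6)*(d - 5)*(d - 2)*(d + 3)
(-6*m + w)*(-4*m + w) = 24*m^2 - 10*m*w + w^2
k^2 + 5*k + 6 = (k + 2)*(k + 3)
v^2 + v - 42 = (v - 6)*(v + 7)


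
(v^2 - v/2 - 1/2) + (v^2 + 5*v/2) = 2*v^2 + 2*v - 1/2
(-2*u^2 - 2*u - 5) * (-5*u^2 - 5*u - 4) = 10*u^4 + 20*u^3 + 43*u^2 + 33*u + 20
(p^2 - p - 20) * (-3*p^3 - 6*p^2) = -3*p^5 - 3*p^4 + 66*p^3 + 120*p^2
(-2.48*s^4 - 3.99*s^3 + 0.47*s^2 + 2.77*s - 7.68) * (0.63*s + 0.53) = -1.5624*s^5 - 3.8281*s^4 - 1.8186*s^3 + 1.9942*s^2 - 3.3703*s - 4.0704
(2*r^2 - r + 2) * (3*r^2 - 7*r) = 6*r^4 - 17*r^3 + 13*r^2 - 14*r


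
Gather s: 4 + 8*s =8*s + 4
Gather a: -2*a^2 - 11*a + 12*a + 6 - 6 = -2*a^2 + a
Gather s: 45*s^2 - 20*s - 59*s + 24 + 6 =45*s^2 - 79*s + 30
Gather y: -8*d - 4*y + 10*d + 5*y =2*d + y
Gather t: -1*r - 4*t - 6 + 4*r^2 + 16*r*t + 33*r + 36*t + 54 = 4*r^2 + 32*r + t*(16*r + 32) + 48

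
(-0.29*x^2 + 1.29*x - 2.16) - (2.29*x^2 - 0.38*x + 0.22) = -2.58*x^2 + 1.67*x - 2.38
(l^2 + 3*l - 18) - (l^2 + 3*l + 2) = -20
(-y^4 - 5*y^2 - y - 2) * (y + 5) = -y^5 - 5*y^4 - 5*y^3 - 26*y^2 - 7*y - 10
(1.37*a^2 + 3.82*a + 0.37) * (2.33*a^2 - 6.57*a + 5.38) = 3.1921*a^4 - 0.100300000000001*a^3 - 16.8647*a^2 + 18.1207*a + 1.9906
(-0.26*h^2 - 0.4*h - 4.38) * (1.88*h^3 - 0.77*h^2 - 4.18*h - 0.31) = -0.4888*h^5 - 0.5518*h^4 - 6.8396*h^3 + 5.1252*h^2 + 18.4324*h + 1.3578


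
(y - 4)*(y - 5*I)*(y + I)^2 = y^4 - 4*y^3 - 3*I*y^3 + 9*y^2 + 12*I*y^2 - 36*y + 5*I*y - 20*I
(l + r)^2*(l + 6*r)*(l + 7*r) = l^4 + 15*l^3*r + 69*l^2*r^2 + 97*l*r^3 + 42*r^4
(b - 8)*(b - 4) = b^2 - 12*b + 32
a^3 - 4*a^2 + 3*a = a*(a - 3)*(a - 1)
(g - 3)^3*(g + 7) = g^4 - 2*g^3 - 36*g^2 + 162*g - 189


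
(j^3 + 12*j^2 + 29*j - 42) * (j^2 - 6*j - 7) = j^5 + 6*j^4 - 50*j^3 - 300*j^2 + 49*j + 294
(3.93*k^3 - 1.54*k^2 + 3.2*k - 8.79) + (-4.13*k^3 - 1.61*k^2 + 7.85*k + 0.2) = -0.2*k^3 - 3.15*k^2 + 11.05*k - 8.59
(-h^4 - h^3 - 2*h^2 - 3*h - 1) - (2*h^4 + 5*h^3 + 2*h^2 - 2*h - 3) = -3*h^4 - 6*h^3 - 4*h^2 - h + 2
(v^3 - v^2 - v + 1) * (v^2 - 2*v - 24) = v^5 - 3*v^4 - 23*v^3 + 27*v^2 + 22*v - 24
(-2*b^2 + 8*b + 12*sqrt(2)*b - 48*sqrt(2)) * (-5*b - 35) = 10*b^3 - 60*sqrt(2)*b^2 + 30*b^2 - 280*b - 180*sqrt(2)*b + 1680*sqrt(2)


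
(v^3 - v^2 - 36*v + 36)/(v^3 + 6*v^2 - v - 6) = (v - 6)/(v + 1)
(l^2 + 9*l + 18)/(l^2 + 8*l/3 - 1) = 3*(l + 6)/(3*l - 1)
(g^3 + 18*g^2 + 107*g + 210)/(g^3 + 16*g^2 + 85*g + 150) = (g + 7)/(g + 5)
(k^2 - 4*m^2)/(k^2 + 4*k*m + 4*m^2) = (k - 2*m)/(k + 2*m)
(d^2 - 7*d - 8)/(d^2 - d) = (d^2 - 7*d - 8)/(d*(d - 1))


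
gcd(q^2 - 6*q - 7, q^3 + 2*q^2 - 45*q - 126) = q - 7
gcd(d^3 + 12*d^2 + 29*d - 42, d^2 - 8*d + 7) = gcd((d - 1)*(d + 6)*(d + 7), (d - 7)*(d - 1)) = d - 1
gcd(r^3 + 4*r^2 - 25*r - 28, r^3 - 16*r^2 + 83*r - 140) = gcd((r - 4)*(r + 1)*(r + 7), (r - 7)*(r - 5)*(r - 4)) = r - 4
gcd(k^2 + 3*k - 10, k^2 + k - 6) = k - 2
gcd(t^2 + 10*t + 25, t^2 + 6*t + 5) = t + 5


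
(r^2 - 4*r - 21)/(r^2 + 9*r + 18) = (r - 7)/(r + 6)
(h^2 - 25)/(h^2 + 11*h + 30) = (h - 5)/(h + 6)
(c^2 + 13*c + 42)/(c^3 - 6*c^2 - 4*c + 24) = (c^2 + 13*c + 42)/(c^3 - 6*c^2 - 4*c + 24)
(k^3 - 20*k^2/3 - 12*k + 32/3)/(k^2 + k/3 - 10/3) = (3*k^2 - 26*k + 16)/(3*k - 5)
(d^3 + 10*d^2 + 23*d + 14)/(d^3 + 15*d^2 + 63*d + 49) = (d + 2)/(d + 7)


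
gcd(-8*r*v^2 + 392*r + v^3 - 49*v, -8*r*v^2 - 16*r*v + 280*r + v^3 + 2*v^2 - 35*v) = 8*r*v + 56*r - v^2 - 7*v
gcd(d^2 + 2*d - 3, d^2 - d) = d - 1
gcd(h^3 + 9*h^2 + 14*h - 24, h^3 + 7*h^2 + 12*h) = h + 4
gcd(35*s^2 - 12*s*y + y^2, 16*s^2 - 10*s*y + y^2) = 1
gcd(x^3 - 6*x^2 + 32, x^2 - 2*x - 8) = x^2 - 2*x - 8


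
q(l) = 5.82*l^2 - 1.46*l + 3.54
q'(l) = 11.64*l - 1.46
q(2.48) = 35.71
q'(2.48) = 27.41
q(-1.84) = 25.93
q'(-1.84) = -22.88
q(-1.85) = 26.16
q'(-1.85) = -22.99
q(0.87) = 6.67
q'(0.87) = 8.67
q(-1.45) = 17.89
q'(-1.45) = -18.34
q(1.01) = 8.00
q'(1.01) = 10.30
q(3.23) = 59.54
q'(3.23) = 36.14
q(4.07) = 94.01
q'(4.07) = 45.91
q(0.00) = 3.54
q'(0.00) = -1.46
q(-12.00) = 859.14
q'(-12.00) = -141.14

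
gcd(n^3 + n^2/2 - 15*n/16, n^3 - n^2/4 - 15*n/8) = n^2 + 5*n/4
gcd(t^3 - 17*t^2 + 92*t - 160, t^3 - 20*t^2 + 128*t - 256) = t^2 - 12*t + 32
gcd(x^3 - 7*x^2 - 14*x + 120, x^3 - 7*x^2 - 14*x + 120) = x^3 - 7*x^2 - 14*x + 120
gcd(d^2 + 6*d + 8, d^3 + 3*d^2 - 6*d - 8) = d + 4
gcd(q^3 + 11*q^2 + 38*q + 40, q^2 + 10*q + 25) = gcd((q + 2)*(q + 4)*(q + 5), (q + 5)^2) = q + 5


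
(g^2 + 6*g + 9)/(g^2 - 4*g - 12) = (g^2 + 6*g + 9)/(g^2 - 4*g - 12)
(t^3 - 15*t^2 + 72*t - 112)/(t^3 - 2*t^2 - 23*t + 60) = (t^2 - 11*t + 28)/(t^2 + 2*t - 15)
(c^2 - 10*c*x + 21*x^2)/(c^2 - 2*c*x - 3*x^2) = (c - 7*x)/(c + x)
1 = 1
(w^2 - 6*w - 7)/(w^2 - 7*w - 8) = (w - 7)/(w - 8)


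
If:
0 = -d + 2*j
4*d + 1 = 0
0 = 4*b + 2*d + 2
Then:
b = -3/8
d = -1/4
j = -1/8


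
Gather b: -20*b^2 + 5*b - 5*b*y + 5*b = -20*b^2 + b*(10 - 5*y)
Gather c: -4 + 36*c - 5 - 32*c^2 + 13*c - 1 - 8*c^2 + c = -40*c^2 + 50*c - 10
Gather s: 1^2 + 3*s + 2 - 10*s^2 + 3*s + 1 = -10*s^2 + 6*s + 4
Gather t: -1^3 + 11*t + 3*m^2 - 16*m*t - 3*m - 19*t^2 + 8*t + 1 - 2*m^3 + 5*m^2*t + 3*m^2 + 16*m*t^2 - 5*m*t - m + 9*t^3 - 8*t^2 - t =-2*m^3 + 6*m^2 - 4*m + 9*t^3 + t^2*(16*m - 27) + t*(5*m^2 - 21*m + 18)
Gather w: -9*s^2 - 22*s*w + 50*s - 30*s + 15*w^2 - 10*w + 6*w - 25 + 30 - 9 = -9*s^2 + 20*s + 15*w^2 + w*(-22*s - 4) - 4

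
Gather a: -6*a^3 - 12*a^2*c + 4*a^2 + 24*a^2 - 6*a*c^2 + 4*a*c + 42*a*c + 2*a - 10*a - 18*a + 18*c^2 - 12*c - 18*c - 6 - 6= -6*a^3 + a^2*(28 - 12*c) + a*(-6*c^2 + 46*c - 26) + 18*c^2 - 30*c - 12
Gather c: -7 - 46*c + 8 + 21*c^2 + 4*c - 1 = 21*c^2 - 42*c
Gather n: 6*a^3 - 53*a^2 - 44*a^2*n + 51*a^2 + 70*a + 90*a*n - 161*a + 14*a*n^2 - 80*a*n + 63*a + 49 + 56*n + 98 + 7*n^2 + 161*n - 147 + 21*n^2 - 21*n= 6*a^3 - 2*a^2 - 28*a + n^2*(14*a + 28) + n*(-44*a^2 + 10*a + 196)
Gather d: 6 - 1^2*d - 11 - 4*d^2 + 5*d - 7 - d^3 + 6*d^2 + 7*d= -d^3 + 2*d^2 + 11*d - 12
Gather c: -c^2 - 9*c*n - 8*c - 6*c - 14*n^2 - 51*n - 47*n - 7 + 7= -c^2 + c*(-9*n - 14) - 14*n^2 - 98*n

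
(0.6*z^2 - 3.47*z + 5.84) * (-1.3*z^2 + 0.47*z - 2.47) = -0.78*z^4 + 4.793*z^3 - 10.7049*z^2 + 11.3157*z - 14.4248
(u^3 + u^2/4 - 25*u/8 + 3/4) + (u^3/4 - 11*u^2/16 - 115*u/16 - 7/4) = 5*u^3/4 - 7*u^2/16 - 165*u/16 - 1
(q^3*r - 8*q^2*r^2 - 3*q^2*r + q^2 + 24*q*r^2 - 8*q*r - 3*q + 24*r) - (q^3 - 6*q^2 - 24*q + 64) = q^3*r - q^3 - 8*q^2*r^2 - 3*q^2*r + 7*q^2 + 24*q*r^2 - 8*q*r + 21*q + 24*r - 64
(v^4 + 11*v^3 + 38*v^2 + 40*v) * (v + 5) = v^5 + 16*v^4 + 93*v^3 + 230*v^2 + 200*v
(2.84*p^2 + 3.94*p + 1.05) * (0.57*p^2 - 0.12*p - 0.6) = 1.6188*p^4 + 1.905*p^3 - 1.5783*p^2 - 2.49*p - 0.63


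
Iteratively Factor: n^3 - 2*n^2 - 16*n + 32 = (n - 2)*(n^2 - 16) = (n - 4)*(n - 2)*(n + 4)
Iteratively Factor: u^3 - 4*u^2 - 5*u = (u)*(u^2 - 4*u - 5) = u*(u - 5)*(u + 1)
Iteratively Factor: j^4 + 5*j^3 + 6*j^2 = (j)*(j^3 + 5*j^2 + 6*j) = j*(j + 2)*(j^2 + 3*j) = j^2*(j + 2)*(j + 3)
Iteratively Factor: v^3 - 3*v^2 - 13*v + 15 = (v - 1)*(v^2 - 2*v - 15) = (v - 1)*(v + 3)*(v - 5)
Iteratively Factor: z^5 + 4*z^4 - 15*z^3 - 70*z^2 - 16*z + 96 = (z - 4)*(z^4 + 8*z^3 + 17*z^2 - 2*z - 24) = (z - 4)*(z - 1)*(z^3 + 9*z^2 + 26*z + 24) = (z - 4)*(z - 1)*(z + 4)*(z^2 + 5*z + 6) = (z - 4)*(z - 1)*(z + 3)*(z + 4)*(z + 2)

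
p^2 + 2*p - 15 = (p - 3)*(p + 5)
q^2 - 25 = (q - 5)*(q + 5)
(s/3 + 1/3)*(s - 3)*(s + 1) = s^3/3 - s^2/3 - 5*s/3 - 1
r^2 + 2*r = r*(r + 2)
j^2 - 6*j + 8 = (j - 4)*(j - 2)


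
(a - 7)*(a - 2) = a^2 - 9*a + 14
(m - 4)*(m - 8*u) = m^2 - 8*m*u - 4*m + 32*u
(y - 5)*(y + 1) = y^2 - 4*y - 5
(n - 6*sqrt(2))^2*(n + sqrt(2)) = n^3 - 11*sqrt(2)*n^2 + 48*n + 72*sqrt(2)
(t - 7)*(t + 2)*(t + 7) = t^3 + 2*t^2 - 49*t - 98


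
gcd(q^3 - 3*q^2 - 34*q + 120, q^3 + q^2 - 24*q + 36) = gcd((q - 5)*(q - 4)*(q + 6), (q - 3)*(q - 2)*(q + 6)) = q + 6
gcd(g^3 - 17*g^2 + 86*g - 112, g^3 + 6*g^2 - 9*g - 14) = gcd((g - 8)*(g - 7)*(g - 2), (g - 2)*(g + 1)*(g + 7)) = g - 2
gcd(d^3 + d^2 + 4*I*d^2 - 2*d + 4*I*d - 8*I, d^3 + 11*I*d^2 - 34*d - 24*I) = d + 4*I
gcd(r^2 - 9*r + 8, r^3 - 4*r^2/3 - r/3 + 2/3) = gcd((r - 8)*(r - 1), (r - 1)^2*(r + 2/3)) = r - 1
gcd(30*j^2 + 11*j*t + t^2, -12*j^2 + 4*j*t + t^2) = 6*j + t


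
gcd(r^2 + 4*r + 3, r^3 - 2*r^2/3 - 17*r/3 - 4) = r + 1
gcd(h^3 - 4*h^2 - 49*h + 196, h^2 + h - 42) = h + 7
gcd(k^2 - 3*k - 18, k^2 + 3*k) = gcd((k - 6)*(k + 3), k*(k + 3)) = k + 3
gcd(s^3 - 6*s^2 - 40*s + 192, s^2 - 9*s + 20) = s - 4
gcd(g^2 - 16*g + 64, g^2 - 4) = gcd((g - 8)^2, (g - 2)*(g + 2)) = 1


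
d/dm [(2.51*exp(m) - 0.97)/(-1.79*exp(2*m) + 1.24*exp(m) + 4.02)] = (4.4929*exp(2*m) - 3.4726*exp(m) + 11.293)*exp(m)/(3.2041*exp(4*m) - 4.4392*exp(3*m) - 12.854*exp(2*m) + 9.9696*exp(m) + 16.1604)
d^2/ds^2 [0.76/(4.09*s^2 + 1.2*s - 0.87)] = (-25.426712*s^2 - 7.46016*s + 0.76*(8.18*s + 1.2)*(16.36*s + 2.4) + 5.408616)/(4.09*s^2 + 1.2*s - 0.87)^3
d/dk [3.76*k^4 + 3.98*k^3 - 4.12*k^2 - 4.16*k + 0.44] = 15.04*k^3 + 11.94*k^2 - 8.24*k - 4.16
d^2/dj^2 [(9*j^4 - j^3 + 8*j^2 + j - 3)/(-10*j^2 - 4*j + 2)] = (-225*j^6 - 270*j^5 + 27*j^4 + 208*j^3 + 45*j^2 + 78*j + 17)/(125*j^6 + 150*j^5 - 15*j^4 - 52*j^3 + 3*j^2 + 6*j - 1)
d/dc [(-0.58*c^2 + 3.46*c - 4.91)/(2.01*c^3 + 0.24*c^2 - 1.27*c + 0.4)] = (1.1658*c^4 - 13.9092*c^3 + 29.5135*c^2 + 1.8928*c - 4.8517)/(4.0401*c^6 + 0.9648*c^5 - 5.0478*c^4 + 0.9984*c^3 + 1.8049*c^2 - 1.016*c + 0.16)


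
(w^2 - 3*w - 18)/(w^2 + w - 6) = (w - 6)/(w - 2)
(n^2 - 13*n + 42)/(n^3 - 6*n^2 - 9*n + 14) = (n - 6)/(n^2 + n - 2)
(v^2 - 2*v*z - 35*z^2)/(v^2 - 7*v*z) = (v + 5*z)/v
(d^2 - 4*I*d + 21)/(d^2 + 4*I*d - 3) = (d - 7*I)/(d + I)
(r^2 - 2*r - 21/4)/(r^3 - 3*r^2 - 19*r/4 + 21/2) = (2*r + 3)/(2*r^2 + r - 6)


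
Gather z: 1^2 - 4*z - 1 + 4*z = 0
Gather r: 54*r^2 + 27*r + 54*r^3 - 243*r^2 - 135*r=54*r^3 - 189*r^2 - 108*r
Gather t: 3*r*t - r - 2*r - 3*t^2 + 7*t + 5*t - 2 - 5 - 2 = -3*r - 3*t^2 + t*(3*r + 12) - 9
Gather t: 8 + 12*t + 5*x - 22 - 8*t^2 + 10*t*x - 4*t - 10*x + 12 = -8*t^2 + t*(10*x + 8) - 5*x - 2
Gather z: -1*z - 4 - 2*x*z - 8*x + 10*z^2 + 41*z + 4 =-8*x + 10*z^2 + z*(40 - 2*x)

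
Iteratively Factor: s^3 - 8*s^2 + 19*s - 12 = (s - 3)*(s^2 - 5*s + 4) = (s - 4)*(s - 3)*(s - 1)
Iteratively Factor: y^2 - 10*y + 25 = (y - 5)*(y - 5)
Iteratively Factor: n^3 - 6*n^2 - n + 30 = (n - 5)*(n^2 - n - 6) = (n - 5)*(n - 3)*(n + 2)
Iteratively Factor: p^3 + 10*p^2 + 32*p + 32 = (p + 4)*(p^2 + 6*p + 8) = (p + 4)^2*(p + 2)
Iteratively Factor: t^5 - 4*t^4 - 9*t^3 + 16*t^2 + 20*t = (t + 1)*(t^4 - 5*t^3 - 4*t^2 + 20*t) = (t - 2)*(t + 1)*(t^3 - 3*t^2 - 10*t) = t*(t - 2)*(t + 1)*(t^2 - 3*t - 10) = t*(t - 5)*(t - 2)*(t + 1)*(t + 2)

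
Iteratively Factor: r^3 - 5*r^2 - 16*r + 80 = (r - 5)*(r^2 - 16) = (r - 5)*(r + 4)*(r - 4)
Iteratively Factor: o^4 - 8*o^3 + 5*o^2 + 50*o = (o)*(o^3 - 8*o^2 + 5*o + 50) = o*(o - 5)*(o^2 - 3*o - 10) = o*(o - 5)^2*(o + 2)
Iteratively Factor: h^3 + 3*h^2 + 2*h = (h + 1)*(h^2 + 2*h) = h*(h + 1)*(h + 2)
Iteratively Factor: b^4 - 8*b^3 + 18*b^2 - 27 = (b - 3)*(b^3 - 5*b^2 + 3*b + 9) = (b - 3)^2*(b^2 - 2*b - 3) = (b - 3)^3*(b + 1)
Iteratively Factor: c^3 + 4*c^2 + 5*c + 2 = (c + 1)*(c^2 + 3*c + 2) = (c + 1)^2*(c + 2)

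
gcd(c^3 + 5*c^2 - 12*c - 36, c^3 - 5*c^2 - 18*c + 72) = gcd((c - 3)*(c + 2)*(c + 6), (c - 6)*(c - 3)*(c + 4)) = c - 3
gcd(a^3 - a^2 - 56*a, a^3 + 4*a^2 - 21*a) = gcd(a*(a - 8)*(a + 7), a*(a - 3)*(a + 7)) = a^2 + 7*a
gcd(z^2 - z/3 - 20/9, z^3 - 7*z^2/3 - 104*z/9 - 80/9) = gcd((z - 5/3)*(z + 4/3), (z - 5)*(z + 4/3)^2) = z + 4/3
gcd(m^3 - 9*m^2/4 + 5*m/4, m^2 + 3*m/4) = m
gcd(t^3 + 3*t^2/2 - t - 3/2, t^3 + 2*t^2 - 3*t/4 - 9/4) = t^2 + t/2 - 3/2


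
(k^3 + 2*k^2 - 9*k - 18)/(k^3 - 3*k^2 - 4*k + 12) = (k + 3)/(k - 2)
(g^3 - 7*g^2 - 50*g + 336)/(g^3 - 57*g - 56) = (g - 6)/(g + 1)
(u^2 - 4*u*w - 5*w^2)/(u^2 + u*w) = (u - 5*w)/u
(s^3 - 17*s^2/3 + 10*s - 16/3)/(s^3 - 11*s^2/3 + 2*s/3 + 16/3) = (s - 1)/(s + 1)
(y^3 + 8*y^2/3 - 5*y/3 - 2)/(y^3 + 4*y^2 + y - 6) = (y + 2/3)/(y + 2)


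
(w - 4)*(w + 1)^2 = w^3 - 2*w^2 - 7*w - 4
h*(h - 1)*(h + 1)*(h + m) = h^4 + h^3*m - h^2 - h*m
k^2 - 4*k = k*(k - 4)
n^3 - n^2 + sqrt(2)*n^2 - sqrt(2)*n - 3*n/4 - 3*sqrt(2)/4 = (n - 3/2)*(n + 1/2)*(n + sqrt(2))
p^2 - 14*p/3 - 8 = (p - 6)*(p + 4/3)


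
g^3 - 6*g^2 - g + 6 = (g - 6)*(g - 1)*(g + 1)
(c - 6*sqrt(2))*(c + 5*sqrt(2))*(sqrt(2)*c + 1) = sqrt(2)*c^3 - c^2 - 61*sqrt(2)*c - 60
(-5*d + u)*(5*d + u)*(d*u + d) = -25*d^3*u - 25*d^3 + d*u^3 + d*u^2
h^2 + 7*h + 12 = (h + 3)*(h + 4)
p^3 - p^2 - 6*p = p*(p - 3)*(p + 2)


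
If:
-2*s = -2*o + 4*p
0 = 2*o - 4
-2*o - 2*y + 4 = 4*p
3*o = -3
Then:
No Solution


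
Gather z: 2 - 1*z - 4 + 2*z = z - 2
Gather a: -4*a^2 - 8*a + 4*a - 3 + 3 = -4*a^2 - 4*a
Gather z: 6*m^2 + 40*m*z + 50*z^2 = 6*m^2 + 40*m*z + 50*z^2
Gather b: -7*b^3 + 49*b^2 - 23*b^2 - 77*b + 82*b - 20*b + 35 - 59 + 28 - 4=-7*b^3 + 26*b^2 - 15*b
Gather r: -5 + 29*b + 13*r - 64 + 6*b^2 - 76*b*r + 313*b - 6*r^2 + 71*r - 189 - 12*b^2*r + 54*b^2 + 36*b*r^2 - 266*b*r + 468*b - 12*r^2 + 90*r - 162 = 60*b^2 + 810*b + r^2*(36*b - 18) + r*(-12*b^2 - 342*b + 174) - 420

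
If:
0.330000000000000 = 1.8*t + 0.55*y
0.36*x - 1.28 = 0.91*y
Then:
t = 0.183333333333333 - 0.305555555555556*y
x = 2.52777777777778*y + 3.55555555555556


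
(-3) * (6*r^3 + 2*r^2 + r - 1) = -18*r^3 - 6*r^2 - 3*r + 3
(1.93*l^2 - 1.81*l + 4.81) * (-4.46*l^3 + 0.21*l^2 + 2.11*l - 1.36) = -8.6078*l^5 + 8.4779*l^4 - 17.7604*l^3 - 5.4338*l^2 + 12.6107*l - 6.5416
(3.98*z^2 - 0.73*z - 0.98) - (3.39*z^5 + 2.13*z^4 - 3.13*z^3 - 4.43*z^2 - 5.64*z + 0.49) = -3.39*z^5 - 2.13*z^4 + 3.13*z^3 + 8.41*z^2 + 4.91*z - 1.47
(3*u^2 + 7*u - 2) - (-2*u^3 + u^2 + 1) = 2*u^3 + 2*u^2 + 7*u - 3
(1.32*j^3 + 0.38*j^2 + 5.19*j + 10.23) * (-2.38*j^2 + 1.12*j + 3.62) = -3.1416*j^5 + 0.574*j^4 - 7.1482*j^3 - 17.159*j^2 + 30.2454*j + 37.0326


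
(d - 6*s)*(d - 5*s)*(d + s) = d^3 - 10*d^2*s + 19*d*s^2 + 30*s^3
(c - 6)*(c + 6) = c^2 - 36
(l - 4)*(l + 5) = l^2 + l - 20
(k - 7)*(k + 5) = k^2 - 2*k - 35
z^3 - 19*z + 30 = (z - 3)*(z - 2)*(z + 5)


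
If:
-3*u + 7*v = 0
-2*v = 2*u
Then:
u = 0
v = 0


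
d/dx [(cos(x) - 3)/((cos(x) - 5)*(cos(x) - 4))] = (cos(x)^2 - 6*cos(x) + 7)*sin(x)/((cos(x) - 5)^2*(cos(x) - 4)^2)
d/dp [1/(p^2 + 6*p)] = 2*(-p - 3)/(p^2*(p + 6)^2)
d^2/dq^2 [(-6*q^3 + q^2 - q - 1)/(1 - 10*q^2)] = 2*(160*q^3 + 270*q^2 + 48*q + 9)/(1000*q^6 - 300*q^4 + 30*q^2 - 1)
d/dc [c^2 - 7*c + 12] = 2*c - 7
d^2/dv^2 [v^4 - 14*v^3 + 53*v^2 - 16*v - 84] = 12*v^2 - 84*v + 106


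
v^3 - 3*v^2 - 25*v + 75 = (v - 5)*(v - 3)*(v + 5)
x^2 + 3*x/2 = x*(x + 3/2)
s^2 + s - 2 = (s - 1)*(s + 2)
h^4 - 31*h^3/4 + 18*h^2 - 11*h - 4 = (h - 4)*(h - 2)^2*(h + 1/4)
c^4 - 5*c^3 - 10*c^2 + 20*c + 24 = (c - 6)*(c - 2)*(c + 1)*(c + 2)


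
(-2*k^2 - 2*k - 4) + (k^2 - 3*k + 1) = -k^2 - 5*k - 3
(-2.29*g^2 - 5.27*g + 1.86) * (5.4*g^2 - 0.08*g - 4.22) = -12.366*g^4 - 28.2748*g^3 + 20.1294*g^2 + 22.0906*g - 7.8492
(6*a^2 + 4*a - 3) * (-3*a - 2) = -18*a^3 - 24*a^2 + a + 6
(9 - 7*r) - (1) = 8 - 7*r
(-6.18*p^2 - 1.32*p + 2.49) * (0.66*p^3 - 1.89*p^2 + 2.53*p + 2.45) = -4.0788*p^5 + 10.809*p^4 - 11.4972*p^3 - 23.1867*p^2 + 3.0657*p + 6.1005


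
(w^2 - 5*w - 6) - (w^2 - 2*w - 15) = 9 - 3*w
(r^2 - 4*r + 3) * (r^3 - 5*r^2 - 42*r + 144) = r^5 - 9*r^4 - 19*r^3 + 297*r^2 - 702*r + 432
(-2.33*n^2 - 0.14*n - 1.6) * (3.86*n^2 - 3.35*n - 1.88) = -8.9938*n^4 + 7.2651*n^3 - 1.3266*n^2 + 5.6232*n + 3.008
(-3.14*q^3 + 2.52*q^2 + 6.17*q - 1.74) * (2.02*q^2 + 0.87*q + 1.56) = -6.3428*q^5 + 2.3586*q^4 + 9.7574*q^3 + 5.7843*q^2 + 8.1114*q - 2.7144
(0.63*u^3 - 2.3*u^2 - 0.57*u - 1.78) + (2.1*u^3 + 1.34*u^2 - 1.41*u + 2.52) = 2.73*u^3 - 0.96*u^2 - 1.98*u + 0.74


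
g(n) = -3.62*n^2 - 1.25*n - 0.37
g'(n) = -7.24*n - 1.25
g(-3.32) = -36.12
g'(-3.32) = 22.79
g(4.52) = -79.98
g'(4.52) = -33.97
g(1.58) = -11.38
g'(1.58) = -12.69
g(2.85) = -33.34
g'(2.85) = -21.88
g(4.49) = -78.96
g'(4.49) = -33.76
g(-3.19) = -33.22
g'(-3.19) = 21.85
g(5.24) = -106.32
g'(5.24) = -39.19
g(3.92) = -60.90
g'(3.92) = -29.63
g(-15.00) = -796.12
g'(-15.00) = 107.35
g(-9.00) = -282.34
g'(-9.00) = 63.91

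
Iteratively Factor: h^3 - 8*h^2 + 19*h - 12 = (h - 1)*(h^2 - 7*h + 12) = (h - 4)*(h - 1)*(h - 3)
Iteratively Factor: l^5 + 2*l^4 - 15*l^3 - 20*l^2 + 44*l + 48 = (l + 1)*(l^4 + l^3 - 16*l^2 - 4*l + 48) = (l + 1)*(l + 2)*(l^3 - l^2 - 14*l + 24) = (l - 2)*(l + 1)*(l + 2)*(l^2 + l - 12) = (l - 2)*(l + 1)*(l + 2)*(l + 4)*(l - 3)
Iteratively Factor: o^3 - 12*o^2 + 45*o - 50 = (o - 5)*(o^2 - 7*o + 10) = (o - 5)^2*(o - 2)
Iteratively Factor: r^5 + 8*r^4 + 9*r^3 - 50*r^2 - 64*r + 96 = (r - 1)*(r^4 + 9*r^3 + 18*r^2 - 32*r - 96) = (r - 1)*(r + 4)*(r^3 + 5*r^2 - 2*r - 24) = (r - 1)*(r + 4)^2*(r^2 + r - 6) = (r - 1)*(r + 3)*(r + 4)^2*(r - 2)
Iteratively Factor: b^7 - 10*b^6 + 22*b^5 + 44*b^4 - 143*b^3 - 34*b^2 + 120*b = (b)*(b^6 - 10*b^5 + 22*b^4 + 44*b^3 - 143*b^2 - 34*b + 120) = b*(b - 4)*(b^5 - 6*b^4 - 2*b^3 + 36*b^2 + b - 30) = b*(b - 4)*(b - 1)*(b^4 - 5*b^3 - 7*b^2 + 29*b + 30) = b*(b - 4)*(b - 1)*(b + 1)*(b^3 - 6*b^2 - b + 30) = b*(b - 4)*(b - 1)*(b + 1)*(b + 2)*(b^2 - 8*b + 15) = b*(b - 5)*(b - 4)*(b - 1)*(b + 1)*(b + 2)*(b - 3)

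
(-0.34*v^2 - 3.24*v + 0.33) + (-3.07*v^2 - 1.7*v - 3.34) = -3.41*v^2 - 4.94*v - 3.01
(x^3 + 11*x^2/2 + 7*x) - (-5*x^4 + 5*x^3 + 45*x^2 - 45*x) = 5*x^4 - 4*x^3 - 79*x^2/2 + 52*x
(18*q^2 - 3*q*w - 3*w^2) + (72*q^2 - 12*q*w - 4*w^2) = 90*q^2 - 15*q*w - 7*w^2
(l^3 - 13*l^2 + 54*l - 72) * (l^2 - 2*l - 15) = l^5 - 15*l^4 + 65*l^3 + 15*l^2 - 666*l + 1080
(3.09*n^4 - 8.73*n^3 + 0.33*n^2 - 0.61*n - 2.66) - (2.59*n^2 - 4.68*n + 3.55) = 3.09*n^4 - 8.73*n^3 - 2.26*n^2 + 4.07*n - 6.21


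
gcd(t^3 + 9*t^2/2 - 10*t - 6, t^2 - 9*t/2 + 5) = t - 2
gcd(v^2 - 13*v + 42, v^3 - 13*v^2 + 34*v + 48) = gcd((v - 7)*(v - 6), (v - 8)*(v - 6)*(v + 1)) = v - 6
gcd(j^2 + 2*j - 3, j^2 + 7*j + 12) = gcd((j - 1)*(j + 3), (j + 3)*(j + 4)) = j + 3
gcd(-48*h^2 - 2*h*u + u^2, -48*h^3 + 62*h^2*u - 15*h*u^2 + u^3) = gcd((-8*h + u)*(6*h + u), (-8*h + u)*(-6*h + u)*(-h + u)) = -8*h + u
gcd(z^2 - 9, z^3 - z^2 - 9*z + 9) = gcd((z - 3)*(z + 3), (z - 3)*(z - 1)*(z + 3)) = z^2 - 9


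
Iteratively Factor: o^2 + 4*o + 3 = (o + 1)*(o + 3)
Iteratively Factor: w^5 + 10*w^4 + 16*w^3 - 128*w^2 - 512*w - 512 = (w + 4)*(w^4 + 6*w^3 - 8*w^2 - 96*w - 128) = (w + 2)*(w + 4)*(w^3 + 4*w^2 - 16*w - 64) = (w + 2)*(w + 4)^2*(w^2 - 16) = (w + 2)*(w + 4)^3*(w - 4)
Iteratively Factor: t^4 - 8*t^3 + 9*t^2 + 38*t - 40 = (t + 2)*(t^3 - 10*t^2 + 29*t - 20) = (t - 1)*(t + 2)*(t^2 - 9*t + 20) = (t - 4)*(t - 1)*(t + 2)*(t - 5)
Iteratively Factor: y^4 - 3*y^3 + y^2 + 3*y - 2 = (y - 1)*(y^3 - 2*y^2 - y + 2) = (y - 1)*(y + 1)*(y^2 - 3*y + 2) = (y - 1)^2*(y + 1)*(y - 2)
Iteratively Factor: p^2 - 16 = (p + 4)*(p - 4)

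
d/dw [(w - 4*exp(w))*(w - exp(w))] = -5*w*exp(w) + 2*w + 8*exp(2*w) - 5*exp(w)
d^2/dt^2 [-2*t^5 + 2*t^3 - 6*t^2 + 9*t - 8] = -40*t^3 + 12*t - 12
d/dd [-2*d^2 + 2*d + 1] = 2 - 4*d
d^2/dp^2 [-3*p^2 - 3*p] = -6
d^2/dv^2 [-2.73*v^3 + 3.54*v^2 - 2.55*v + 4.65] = 7.08 - 16.38*v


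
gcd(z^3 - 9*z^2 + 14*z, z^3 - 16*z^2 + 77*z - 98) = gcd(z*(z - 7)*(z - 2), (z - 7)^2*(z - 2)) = z^2 - 9*z + 14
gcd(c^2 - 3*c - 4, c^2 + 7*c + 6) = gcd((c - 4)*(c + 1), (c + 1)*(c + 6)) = c + 1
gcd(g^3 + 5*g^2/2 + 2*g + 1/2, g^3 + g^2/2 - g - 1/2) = g^2 + 3*g/2 + 1/2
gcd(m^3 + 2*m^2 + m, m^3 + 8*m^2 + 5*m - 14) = 1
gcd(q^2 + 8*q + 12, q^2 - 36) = q + 6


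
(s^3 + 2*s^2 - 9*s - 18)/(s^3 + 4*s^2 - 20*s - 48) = (s^2 - 9)/(s^2 + 2*s - 24)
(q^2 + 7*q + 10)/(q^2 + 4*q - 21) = (q^2 + 7*q + 10)/(q^2 + 4*q - 21)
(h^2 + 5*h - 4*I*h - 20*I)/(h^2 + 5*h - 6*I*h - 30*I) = (h - 4*I)/(h - 6*I)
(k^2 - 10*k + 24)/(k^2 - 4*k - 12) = (k - 4)/(k + 2)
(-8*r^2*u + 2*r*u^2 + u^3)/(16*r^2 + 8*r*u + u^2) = u*(-2*r + u)/(4*r + u)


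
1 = 1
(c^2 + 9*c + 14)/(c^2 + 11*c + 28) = (c + 2)/(c + 4)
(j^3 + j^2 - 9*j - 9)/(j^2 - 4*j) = (j^3 + j^2 - 9*j - 9)/(j*(j - 4))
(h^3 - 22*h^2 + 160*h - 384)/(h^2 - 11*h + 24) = (h^2 - 14*h + 48)/(h - 3)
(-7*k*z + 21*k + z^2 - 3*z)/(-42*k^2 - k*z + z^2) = (z - 3)/(6*k + z)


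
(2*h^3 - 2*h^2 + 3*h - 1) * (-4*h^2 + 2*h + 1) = -8*h^5 + 12*h^4 - 14*h^3 + 8*h^2 + h - 1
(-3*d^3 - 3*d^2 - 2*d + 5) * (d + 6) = -3*d^4 - 21*d^3 - 20*d^2 - 7*d + 30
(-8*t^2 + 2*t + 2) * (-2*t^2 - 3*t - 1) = 16*t^4 + 20*t^3 - 2*t^2 - 8*t - 2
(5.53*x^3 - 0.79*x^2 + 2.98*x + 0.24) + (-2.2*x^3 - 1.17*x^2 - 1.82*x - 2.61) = 3.33*x^3 - 1.96*x^2 + 1.16*x - 2.37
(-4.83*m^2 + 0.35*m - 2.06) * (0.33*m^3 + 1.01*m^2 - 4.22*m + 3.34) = -1.5939*m^5 - 4.7628*m^4 + 20.0563*m^3 - 19.6898*m^2 + 9.8622*m - 6.8804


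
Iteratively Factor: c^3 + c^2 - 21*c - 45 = (c + 3)*(c^2 - 2*c - 15) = (c - 5)*(c + 3)*(c + 3)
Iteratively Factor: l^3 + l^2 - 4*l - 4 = (l + 1)*(l^2 - 4) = (l + 1)*(l + 2)*(l - 2)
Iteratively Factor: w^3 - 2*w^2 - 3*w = (w + 1)*(w^2 - 3*w) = (w - 3)*(w + 1)*(w)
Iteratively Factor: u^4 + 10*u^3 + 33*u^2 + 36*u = (u + 3)*(u^3 + 7*u^2 + 12*u) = u*(u + 3)*(u^2 + 7*u + 12) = u*(u + 3)*(u + 4)*(u + 3)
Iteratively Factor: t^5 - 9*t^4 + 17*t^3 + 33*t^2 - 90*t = (t - 5)*(t^4 - 4*t^3 - 3*t^2 + 18*t) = t*(t - 5)*(t^3 - 4*t^2 - 3*t + 18) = t*(t - 5)*(t - 3)*(t^2 - t - 6) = t*(t - 5)*(t - 3)*(t + 2)*(t - 3)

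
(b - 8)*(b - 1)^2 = b^3 - 10*b^2 + 17*b - 8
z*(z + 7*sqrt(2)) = z^2 + 7*sqrt(2)*z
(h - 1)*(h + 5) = h^2 + 4*h - 5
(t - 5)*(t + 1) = t^2 - 4*t - 5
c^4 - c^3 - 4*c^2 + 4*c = c*(c - 2)*(c - 1)*(c + 2)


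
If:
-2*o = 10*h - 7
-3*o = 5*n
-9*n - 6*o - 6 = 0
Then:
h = 27/10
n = 6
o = -10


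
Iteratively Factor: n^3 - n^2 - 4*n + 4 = (n - 2)*(n^2 + n - 2) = (n - 2)*(n - 1)*(n + 2)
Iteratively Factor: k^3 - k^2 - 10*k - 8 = (k - 4)*(k^2 + 3*k + 2) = (k - 4)*(k + 2)*(k + 1)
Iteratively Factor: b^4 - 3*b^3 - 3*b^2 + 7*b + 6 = (b + 1)*(b^3 - 4*b^2 + b + 6) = (b - 3)*(b + 1)*(b^2 - b - 2) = (b - 3)*(b - 2)*(b + 1)*(b + 1)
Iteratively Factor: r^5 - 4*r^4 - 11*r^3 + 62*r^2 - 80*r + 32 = (r - 1)*(r^4 - 3*r^3 - 14*r^2 + 48*r - 32) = (r - 1)^2*(r^3 - 2*r^2 - 16*r + 32) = (r - 2)*(r - 1)^2*(r^2 - 16) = (r - 4)*(r - 2)*(r - 1)^2*(r + 4)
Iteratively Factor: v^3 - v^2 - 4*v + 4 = (v + 2)*(v^2 - 3*v + 2) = (v - 2)*(v + 2)*(v - 1)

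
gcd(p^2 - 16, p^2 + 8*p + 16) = p + 4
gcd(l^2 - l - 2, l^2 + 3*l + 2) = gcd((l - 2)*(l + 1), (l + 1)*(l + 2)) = l + 1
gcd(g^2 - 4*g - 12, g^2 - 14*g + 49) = 1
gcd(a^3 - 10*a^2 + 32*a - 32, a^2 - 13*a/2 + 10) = a - 4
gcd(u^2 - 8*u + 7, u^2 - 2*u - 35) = u - 7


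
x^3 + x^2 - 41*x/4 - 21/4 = (x - 3)*(x + 1/2)*(x + 7/2)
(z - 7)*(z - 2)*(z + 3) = z^3 - 6*z^2 - 13*z + 42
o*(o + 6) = o^2 + 6*o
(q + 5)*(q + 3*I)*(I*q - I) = I*q^3 - 3*q^2 + 4*I*q^2 - 12*q - 5*I*q + 15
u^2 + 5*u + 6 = (u + 2)*(u + 3)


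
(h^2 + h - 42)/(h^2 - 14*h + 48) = (h + 7)/(h - 8)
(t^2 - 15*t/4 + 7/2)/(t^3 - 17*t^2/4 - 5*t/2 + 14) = (4*t - 7)/(4*t^2 - 9*t - 28)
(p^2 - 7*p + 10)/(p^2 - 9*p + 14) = (p - 5)/(p - 7)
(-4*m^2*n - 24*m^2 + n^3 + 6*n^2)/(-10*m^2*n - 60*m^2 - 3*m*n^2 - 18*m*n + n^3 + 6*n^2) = (2*m - n)/(5*m - n)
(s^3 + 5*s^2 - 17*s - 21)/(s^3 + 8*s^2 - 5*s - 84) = (s + 1)/(s + 4)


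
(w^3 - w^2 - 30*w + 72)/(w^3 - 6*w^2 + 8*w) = (w^2 + 3*w - 18)/(w*(w - 2))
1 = 1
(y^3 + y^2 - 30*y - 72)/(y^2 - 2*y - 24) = y + 3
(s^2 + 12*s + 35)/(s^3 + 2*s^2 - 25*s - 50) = (s + 7)/(s^2 - 3*s - 10)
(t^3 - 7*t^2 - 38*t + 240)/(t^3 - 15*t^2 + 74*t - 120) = (t^2 - 2*t - 48)/(t^2 - 10*t + 24)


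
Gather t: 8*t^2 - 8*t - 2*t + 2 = 8*t^2 - 10*t + 2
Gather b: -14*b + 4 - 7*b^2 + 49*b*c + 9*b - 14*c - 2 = -7*b^2 + b*(49*c - 5) - 14*c + 2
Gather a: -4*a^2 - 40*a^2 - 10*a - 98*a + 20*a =-44*a^2 - 88*a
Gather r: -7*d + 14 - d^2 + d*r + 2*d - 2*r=-d^2 - 5*d + r*(d - 2) + 14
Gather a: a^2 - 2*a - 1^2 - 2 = a^2 - 2*a - 3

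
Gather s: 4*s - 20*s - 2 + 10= 8 - 16*s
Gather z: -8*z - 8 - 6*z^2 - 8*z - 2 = -6*z^2 - 16*z - 10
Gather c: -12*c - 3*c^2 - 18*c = -3*c^2 - 30*c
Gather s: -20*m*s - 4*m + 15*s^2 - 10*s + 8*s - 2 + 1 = -4*m + 15*s^2 + s*(-20*m - 2) - 1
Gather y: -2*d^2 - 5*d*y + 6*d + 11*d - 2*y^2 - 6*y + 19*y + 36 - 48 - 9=-2*d^2 + 17*d - 2*y^2 + y*(13 - 5*d) - 21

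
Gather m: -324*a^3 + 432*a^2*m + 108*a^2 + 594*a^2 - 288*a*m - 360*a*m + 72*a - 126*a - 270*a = -324*a^3 + 702*a^2 - 324*a + m*(432*a^2 - 648*a)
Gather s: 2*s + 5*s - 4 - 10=7*s - 14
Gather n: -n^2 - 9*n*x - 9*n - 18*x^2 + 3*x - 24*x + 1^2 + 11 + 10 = -n^2 + n*(-9*x - 9) - 18*x^2 - 21*x + 22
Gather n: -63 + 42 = -21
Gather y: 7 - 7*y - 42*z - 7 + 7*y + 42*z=0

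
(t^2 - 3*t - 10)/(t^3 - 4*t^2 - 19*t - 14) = (t - 5)/(t^2 - 6*t - 7)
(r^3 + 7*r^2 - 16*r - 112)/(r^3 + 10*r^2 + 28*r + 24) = (r^3 + 7*r^2 - 16*r - 112)/(r^3 + 10*r^2 + 28*r + 24)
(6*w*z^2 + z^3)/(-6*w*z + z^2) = z*(6*w + z)/(-6*w + z)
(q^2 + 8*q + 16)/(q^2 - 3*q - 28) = (q + 4)/(q - 7)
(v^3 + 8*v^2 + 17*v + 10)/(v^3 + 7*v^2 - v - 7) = (v^2 + 7*v + 10)/(v^2 + 6*v - 7)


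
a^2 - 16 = (a - 4)*(a + 4)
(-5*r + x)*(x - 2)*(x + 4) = -5*r*x^2 - 10*r*x + 40*r + x^3 + 2*x^2 - 8*x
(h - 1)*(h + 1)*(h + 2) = h^3 + 2*h^2 - h - 2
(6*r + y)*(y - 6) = 6*r*y - 36*r + y^2 - 6*y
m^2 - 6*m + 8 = (m - 4)*(m - 2)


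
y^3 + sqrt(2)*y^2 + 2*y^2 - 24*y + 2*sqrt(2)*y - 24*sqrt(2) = (y - 4)*(y + 6)*(y + sqrt(2))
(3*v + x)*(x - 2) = 3*v*x - 6*v + x^2 - 2*x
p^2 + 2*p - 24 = (p - 4)*(p + 6)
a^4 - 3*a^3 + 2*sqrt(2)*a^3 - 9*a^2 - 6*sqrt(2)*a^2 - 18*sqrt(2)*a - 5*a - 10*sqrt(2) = (a - 5)*(a + 1)^2*(a + 2*sqrt(2))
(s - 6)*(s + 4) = s^2 - 2*s - 24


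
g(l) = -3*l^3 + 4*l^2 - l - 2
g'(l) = -9*l^2 + 8*l - 1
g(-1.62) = 22.87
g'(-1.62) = -37.58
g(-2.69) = 88.03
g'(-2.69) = -87.64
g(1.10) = -2.25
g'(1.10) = -3.09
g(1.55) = -5.11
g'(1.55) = -10.22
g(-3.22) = 142.85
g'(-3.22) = -120.08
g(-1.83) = 31.61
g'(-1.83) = -45.78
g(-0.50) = -0.12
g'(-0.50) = -7.25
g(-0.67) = 1.37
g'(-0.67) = -10.40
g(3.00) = -50.00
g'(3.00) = -58.00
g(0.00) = -2.00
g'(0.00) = -1.00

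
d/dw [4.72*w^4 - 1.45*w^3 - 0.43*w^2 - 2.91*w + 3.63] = 18.88*w^3 - 4.35*w^2 - 0.86*w - 2.91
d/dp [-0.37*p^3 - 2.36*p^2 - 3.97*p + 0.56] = -1.11*p^2 - 4.72*p - 3.97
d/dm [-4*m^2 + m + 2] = 1 - 8*m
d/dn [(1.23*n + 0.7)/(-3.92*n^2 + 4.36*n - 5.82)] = (4.8216*n^2 + 5.488*n - 10.2106)/(15.3664*n^4 - 34.1824*n^3 + 64.6384*n^2 - 50.7504*n + 33.8724)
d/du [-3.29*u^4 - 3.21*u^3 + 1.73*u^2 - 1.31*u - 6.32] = -13.16*u^3 - 9.63*u^2 + 3.46*u - 1.31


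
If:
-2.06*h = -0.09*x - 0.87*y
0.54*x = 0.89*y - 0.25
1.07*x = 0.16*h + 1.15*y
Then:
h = 0.43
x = 1.05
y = 0.92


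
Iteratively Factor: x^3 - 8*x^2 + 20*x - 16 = (x - 4)*(x^2 - 4*x + 4) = (x - 4)*(x - 2)*(x - 2)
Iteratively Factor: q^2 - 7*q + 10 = (q - 5)*(q - 2)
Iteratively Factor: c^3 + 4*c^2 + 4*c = (c + 2)*(c^2 + 2*c) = c*(c + 2)*(c + 2)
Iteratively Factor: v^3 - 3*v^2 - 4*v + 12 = (v + 2)*(v^2 - 5*v + 6) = (v - 3)*(v + 2)*(v - 2)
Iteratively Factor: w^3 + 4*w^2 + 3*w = (w + 1)*(w^2 + 3*w) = (w + 1)*(w + 3)*(w)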